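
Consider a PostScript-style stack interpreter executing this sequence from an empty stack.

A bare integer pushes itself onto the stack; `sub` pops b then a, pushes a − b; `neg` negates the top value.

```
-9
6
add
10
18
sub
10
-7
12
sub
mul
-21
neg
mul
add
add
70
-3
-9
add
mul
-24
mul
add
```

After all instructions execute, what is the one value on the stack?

16159

-9  → [-9]
6   → [-9, 6]
add → [-3]
10  → [-3, 10]
18  → [-3, 10, 18]
sub → [-3, -8]
10  → [-3, -8, 10]
-7  → [-3, -8, 10, -7]
12  → [-3, -8, 10, -7, 12]
sub → [-3, -8, 10, -19]
mul → [-3, -8, -190]
-21 → [-3, -8, -190, -21]
neg → [-3, -8, -190, 21]
mul → [-3, -8, -3990]
add → [-3, -3998]
add → [-4001]
70  → [-4001, 70]
-3  → [-4001, 70, -3]
-9  → [-4001, 70, -3, -9]
add → [-4001, 70, -12]
mul → [-4001, -840]
-24 → [-4001, -840, -24]
mul → [-4001, 20160]
add → [16159]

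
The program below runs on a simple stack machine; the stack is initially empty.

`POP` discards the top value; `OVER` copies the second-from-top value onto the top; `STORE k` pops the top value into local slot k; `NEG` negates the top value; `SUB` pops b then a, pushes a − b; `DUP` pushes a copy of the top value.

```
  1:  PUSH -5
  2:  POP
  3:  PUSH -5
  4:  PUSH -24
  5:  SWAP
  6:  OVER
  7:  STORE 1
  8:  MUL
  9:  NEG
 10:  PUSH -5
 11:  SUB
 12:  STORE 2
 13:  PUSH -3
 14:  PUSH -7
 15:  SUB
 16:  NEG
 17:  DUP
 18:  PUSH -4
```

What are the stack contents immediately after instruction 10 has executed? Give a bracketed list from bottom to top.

PUSH -5  : -5
POP      : (empty)
PUSH -5  : -5
PUSH -24 : -5 -24
SWAP     : -24 -5
OVER     : -24 -5 -24
STORE 1  : -24 -5
MUL      : 120
NEG      : -120
PUSH -5  : -120 -5

[-120, -5]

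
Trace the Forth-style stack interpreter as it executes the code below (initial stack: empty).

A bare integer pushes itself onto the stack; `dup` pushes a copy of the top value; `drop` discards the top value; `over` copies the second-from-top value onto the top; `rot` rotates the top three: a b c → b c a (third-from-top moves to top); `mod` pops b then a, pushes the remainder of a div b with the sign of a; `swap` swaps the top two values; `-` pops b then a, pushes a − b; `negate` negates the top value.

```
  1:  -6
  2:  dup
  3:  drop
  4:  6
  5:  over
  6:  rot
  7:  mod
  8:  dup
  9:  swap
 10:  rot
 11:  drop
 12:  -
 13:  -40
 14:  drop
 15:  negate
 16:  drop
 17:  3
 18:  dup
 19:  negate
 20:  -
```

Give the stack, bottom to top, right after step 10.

[0, 0, 6]

-6   -> [-6]
dup  -> [-6, -6]
drop -> [-6]
6    -> [-6, 6]
over -> [-6, 6, -6]
rot  -> [6, -6, -6]
mod  -> [6, 0]
dup  -> [6, 0, 0]
swap -> [6, 0, 0]
rot  -> [0, 0, 6]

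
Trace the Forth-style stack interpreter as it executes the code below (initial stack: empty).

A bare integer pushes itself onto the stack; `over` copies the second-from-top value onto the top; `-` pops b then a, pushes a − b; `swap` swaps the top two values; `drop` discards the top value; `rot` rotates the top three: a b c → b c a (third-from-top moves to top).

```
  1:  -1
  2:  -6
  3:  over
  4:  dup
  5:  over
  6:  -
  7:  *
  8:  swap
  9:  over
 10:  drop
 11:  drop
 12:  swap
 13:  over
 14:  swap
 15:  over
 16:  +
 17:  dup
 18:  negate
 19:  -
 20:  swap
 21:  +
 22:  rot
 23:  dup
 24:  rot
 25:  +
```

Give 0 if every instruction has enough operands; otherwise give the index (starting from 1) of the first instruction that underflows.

-1     -> -1
-6     -> -1 -6
over   -> -1 -6 -1
dup    -> -1 -6 -1 -1
over   -> -1 -6 -1 -1 -1
-      -> -1 -6 -1 0
*      -> -1 -6 0
swap   -> -1 0 -6
over   -> -1 0 -6 0
drop   -> -1 0 -6
drop   -> -1 0
swap   -> 0 -1
over   -> 0 -1 0
swap   -> 0 0 -1
over   -> 0 0 -1 0
+      -> 0 0 -1
dup    -> 0 0 -1 -1
negate -> 0 0 -1 1
-      -> 0 0 -2
swap   -> 0 -2 0
+      -> 0 -2
rot  — needs 3 operands, stack has 2 → underflow

22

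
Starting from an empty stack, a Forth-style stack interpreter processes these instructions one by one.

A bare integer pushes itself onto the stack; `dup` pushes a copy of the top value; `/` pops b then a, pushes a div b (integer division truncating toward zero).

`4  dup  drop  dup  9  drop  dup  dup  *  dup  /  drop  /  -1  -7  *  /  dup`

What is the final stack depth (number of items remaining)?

4    → 4
dup  → 4 4
drop → 4
dup  → 4 4
9    → 4 4 9
drop → 4 4
dup  → 4 4 4
dup  → 4 4 4 4
*    → 4 4 16
dup  → 4 4 16 16
/    → 4 4 1
drop → 4 4
/    → 1
-1   → 1 -1
-7   → 1 -1 -7
*    → 1 7
/    → 0
dup  → 0 0

2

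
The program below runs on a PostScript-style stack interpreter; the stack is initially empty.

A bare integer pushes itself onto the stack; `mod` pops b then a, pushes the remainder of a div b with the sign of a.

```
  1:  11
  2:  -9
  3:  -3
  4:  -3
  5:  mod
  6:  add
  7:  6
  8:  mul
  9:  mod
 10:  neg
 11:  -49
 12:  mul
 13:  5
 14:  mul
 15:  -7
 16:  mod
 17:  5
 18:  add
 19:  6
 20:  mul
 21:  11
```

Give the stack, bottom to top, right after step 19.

11   11
-9   11 -9
-3   11 -9 -3
-3   11 -9 -3 -3
mod  11 -9 0
add  11 -9
6    11 -9 6
mul  11 -54
mod  11
neg  -11
-49  -11 -49
mul  539
5    539 5
mul  2695
-7   2695 -7
mod  0
5    0 5
add  5
6    5 6

[5, 6]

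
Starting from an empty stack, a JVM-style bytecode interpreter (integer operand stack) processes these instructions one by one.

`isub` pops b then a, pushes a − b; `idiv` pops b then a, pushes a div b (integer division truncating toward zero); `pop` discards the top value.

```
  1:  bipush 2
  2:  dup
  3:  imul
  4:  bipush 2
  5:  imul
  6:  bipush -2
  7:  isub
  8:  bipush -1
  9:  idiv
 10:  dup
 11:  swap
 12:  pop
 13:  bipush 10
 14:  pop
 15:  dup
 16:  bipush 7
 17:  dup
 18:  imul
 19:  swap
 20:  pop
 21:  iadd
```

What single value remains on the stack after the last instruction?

bipush 2  → [2]
dup       → [2, 2]
imul      → [4]
bipush 2  → [4, 2]
imul      → [8]
bipush -2 → [8, -2]
isub      → [10]
bipush -1 → [10, -1]
idiv      → [-10]
dup       → [-10, -10]
swap      → [-10, -10]
pop       → [-10]
bipush 10 → [-10, 10]
pop       → [-10]
dup       → [-10, -10]
bipush 7  → [-10, -10, 7]
dup       → [-10, -10, 7, 7]
imul      → [-10, -10, 49]
swap      → [-10, 49, -10]
pop       → [-10, 49]
iadd      → [39]

39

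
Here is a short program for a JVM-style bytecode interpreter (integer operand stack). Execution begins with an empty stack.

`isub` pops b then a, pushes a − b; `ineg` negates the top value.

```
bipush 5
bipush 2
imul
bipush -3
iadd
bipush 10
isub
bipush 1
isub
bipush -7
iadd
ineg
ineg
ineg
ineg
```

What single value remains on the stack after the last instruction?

bipush 5  : [5]
bipush 2  : [5, 2]
imul      : [10]
bipush -3 : [10, -3]
iadd      : [7]
bipush 10 : [7, 10]
isub      : [-3]
bipush 1  : [-3, 1]
isub      : [-4]
bipush -7 : [-4, -7]
iadd      : [-11]
ineg      : [11]
ineg      : [-11]
ineg      : [11]
ineg      : [-11]

-11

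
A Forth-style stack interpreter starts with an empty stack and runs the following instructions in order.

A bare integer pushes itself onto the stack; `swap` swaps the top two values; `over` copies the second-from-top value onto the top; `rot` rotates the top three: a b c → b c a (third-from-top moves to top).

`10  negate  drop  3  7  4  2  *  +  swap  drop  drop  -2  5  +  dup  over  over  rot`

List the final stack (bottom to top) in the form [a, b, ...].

[3, 3, 3, 3]

10     → [10]
negate → [-10]
drop   → []
3      → [3]
7      → [3, 7]
4      → [3, 7, 4]
2      → [3, 7, 4, 2]
*      → [3, 7, 8]
+      → [3, 15]
swap   → [15, 3]
drop   → [15]
drop   → []
-2     → [-2]
5      → [-2, 5]
+      → [3]
dup    → [3, 3]
over   → [3, 3, 3]
over   → [3, 3, 3, 3]
rot    → [3, 3, 3, 3]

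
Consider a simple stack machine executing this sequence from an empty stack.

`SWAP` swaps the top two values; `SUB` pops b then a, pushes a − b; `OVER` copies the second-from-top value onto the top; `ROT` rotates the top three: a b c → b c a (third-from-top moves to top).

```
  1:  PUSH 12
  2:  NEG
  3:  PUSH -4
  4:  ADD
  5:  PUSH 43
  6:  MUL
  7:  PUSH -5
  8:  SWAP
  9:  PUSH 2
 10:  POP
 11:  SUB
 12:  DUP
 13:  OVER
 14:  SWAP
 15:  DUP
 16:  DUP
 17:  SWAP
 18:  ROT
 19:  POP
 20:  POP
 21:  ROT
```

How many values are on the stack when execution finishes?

3

PUSH 12 -> 12
NEG     -> -12
PUSH -4 -> -12 -4
ADD     -> -16
PUSH 43 -> -16 43
MUL     -> -688
PUSH -5 -> -688 -5
SWAP    -> -5 -688
PUSH 2  -> -5 -688 2
POP     -> -5 -688
SUB     -> 683
DUP     -> 683 683
OVER    -> 683 683 683
SWAP    -> 683 683 683
DUP     -> 683 683 683 683
DUP     -> 683 683 683 683 683
SWAP    -> 683 683 683 683 683
ROT     -> 683 683 683 683 683
POP     -> 683 683 683 683
POP     -> 683 683 683
ROT     -> 683 683 683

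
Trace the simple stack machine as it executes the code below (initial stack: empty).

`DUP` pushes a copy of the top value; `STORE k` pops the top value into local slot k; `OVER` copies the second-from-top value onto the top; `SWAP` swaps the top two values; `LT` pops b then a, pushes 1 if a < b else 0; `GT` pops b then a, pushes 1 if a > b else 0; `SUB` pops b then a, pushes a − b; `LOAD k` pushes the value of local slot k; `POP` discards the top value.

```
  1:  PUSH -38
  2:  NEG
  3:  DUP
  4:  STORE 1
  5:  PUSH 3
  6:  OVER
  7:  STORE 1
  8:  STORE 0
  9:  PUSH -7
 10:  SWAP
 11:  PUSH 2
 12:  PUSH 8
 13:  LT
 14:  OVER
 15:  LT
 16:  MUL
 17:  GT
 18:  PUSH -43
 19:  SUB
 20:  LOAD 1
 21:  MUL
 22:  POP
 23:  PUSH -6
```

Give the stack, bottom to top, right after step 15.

PUSH -38  -38
NEG       38
DUP       38 38
STORE 1   38
PUSH 3    38 3
OVER      38 3 38
STORE 1   38 3
STORE 0   38
PUSH -7   38 -7
SWAP      -7 38
PUSH 2    -7 38 2
PUSH 8    -7 38 2 8
LT        -7 38 1
OVER      -7 38 1 38
LT        -7 38 1

[-7, 38, 1]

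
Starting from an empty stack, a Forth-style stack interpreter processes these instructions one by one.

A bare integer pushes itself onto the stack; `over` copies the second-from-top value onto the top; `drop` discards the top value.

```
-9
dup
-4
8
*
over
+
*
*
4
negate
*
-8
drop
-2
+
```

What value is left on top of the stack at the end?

13282

-9     : [-9]
dup    : [-9, -9]
-4     : [-9, -9, -4]
8      : [-9, -9, -4, 8]
*      : [-9, -9, -32]
over   : [-9, -9, -32, -9]
+      : [-9, -9, -41]
*      : [-9, 369]
*      : [-3321]
4      : [-3321, 4]
negate : [-3321, -4]
*      : [13284]
-8     : [13284, -8]
drop   : [13284]
-2     : [13284, -2]
+      : [13282]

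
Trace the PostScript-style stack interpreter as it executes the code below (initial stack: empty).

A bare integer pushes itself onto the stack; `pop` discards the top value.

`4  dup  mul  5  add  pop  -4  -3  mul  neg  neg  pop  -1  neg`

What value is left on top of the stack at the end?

4   : 4
dup : 4 4
mul : 16
5   : 16 5
add : 21
pop : (empty)
-4  : -4
-3  : -4 -3
mul : 12
neg : -12
neg : 12
pop : (empty)
-1  : -1
neg : 1

1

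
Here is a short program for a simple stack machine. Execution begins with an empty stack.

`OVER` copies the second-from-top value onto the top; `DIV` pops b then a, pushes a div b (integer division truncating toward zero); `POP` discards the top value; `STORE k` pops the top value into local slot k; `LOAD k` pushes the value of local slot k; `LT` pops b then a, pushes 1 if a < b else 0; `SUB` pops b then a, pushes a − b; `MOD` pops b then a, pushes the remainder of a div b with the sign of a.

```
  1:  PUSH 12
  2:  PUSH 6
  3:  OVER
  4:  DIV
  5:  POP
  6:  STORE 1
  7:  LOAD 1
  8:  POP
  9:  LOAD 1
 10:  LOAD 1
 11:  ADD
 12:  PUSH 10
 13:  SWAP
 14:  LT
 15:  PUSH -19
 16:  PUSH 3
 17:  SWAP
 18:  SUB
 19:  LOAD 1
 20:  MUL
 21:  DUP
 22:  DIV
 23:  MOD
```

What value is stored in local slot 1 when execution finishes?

PUSH 12  -> [12]
PUSH 6   -> [12, 6]
OVER     -> [12, 6, 12]
DIV      -> [12, 0]
POP      -> [12]
STORE 1  -> []
LOAD 1   -> [12]
POP      -> []
LOAD 1   -> [12]
LOAD 1   -> [12, 12]
ADD      -> [24]
PUSH 10  -> [24, 10]
SWAP     -> [10, 24]
LT       -> [1]
PUSH -19 -> [1, -19]
PUSH 3   -> [1, -19, 3]
SWAP     -> [1, 3, -19]
SUB      -> [1, 22]
LOAD 1   -> [1, 22, 12]
MUL      -> [1, 264]
DUP      -> [1, 264, 264]
DIV      -> [1, 1]
MOD      -> [0]

12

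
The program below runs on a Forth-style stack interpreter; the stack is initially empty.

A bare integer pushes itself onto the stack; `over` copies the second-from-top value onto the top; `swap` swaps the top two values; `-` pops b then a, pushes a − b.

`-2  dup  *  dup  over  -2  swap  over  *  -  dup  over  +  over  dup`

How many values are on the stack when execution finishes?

6

-2   : [-2]
dup  : [-2, -2]
*    : [4]
dup  : [4, 4]
over : [4, 4, 4]
-2   : [4, 4, 4, -2]
swap : [4, 4, -2, 4]
over : [4, 4, -2, 4, -2]
*    : [4, 4, -2, -8]
-    : [4, 4, 6]
dup  : [4, 4, 6, 6]
over : [4, 4, 6, 6, 6]
+    : [4, 4, 6, 12]
over : [4, 4, 6, 12, 6]
dup  : [4, 4, 6, 12, 6, 6]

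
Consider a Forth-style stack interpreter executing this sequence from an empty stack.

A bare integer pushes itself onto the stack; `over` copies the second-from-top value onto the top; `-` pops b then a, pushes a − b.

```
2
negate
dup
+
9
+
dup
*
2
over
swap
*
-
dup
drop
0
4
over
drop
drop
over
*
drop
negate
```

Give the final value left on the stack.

2      -> [2]
negate -> [-2]
dup    -> [-2, -2]
+      -> [-4]
9      -> [-4, 9]
+      -> [5]
dup    -> [5, 5]
*      -> [25]
2      -> [25, 2]
over   -> [25, 2, 25]
swap   -> [25, 25, 2]
*      -> [25, 50]
-      -> [-25]
dup    -> [-25, -25]
drop   -> [-25]
0      -> [-25, 0]
4      -> [-25, 0, 4]
over   -> [-25, 0, 4, 0]
drop   -> [-25, 0, 4]
drop   -> [-25, 0]
over   -> [-25, 0, -25]
*      -> [-25, 0]
drop   -> [-25]
negate -> [25]

25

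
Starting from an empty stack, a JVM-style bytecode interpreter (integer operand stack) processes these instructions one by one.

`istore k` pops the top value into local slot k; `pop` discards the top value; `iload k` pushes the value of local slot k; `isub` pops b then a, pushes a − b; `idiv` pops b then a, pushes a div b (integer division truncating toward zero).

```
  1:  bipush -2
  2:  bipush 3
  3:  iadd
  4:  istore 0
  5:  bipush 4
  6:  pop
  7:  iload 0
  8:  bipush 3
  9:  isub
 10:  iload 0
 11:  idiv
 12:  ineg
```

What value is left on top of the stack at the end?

bipush -2 → -2
bipush 3  → -2 3
iadd      → 1
istore 0  → (empty)
bipush 4  → 4
pop       → (empty)
iload 0   → 1
bipush 3  → 1 3
isub      → -2
iload 0   → -2 1
idiv      → -2
ineg      → 2

2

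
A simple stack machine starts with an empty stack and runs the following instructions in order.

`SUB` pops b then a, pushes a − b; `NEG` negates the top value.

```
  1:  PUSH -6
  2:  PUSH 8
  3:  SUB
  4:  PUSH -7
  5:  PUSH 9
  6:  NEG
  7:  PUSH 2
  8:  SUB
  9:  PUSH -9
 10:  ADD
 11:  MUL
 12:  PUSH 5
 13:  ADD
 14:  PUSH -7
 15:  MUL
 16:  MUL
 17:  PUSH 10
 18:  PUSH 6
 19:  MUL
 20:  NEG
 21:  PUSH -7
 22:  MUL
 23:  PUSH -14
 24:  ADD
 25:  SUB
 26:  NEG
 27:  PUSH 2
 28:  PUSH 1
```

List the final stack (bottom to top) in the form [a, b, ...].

PUSH -6  → [-6]
PUSH 8   → [-6, 8]
SUB      → [-14]
PUSH -7  → [-14, -7]
PUSH 9   → [-14, -7, 9]
NEG      → [-14, -7, -9]
PUSH 2   → [-14, -7, -9, 2]
SUB      → [-14, -7, -11]
PUSH -9  → [-14, -7, -11, -9]
ADD      → [-14, -7, -20]
MUL      → [-14, 140]
PUSH 5   → [-14, 140, 5]
ADD      → [-14, 145]
PUSH -7  → [-14, 145, -7]
MUL      → [-14, -1015]
MUL      → [14210]
PUSH 10  → [14210, 10]
PUSH 6   → [14210, 10, 6]
MUL      → [14210, 60]
NEG      → [14210, -60]
PUSH -7  → [14210, -60, -7]
MUL      → [14210, 420]
PUSH -14 → [14210, 420, -14]
ADD      → [14210, 406]
SUB      → [13804]
NEG      → [-13804]
PUSH 2   → [-13804, 2]
PUSH 1   → [-13804, 2, 1]

[-13804, 2, 1]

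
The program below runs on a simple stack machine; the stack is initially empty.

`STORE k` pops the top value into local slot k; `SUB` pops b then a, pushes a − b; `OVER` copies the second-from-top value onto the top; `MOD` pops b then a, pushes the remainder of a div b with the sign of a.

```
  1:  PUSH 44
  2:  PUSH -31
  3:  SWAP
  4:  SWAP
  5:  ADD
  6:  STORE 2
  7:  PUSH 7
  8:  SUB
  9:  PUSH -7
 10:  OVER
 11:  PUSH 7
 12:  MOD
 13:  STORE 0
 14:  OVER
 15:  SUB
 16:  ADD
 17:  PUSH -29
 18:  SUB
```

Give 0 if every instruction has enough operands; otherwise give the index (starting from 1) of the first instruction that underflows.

8

PUSH 44  → 44
PUSH -31 → 44 -31
SWAP     → -31 44
SWAP     → 44 -31
ADD      → 13
STORE 2  → (empty)
PUSH 7   → 7
SUB  — needs 2 operands, stack has 1 → underflow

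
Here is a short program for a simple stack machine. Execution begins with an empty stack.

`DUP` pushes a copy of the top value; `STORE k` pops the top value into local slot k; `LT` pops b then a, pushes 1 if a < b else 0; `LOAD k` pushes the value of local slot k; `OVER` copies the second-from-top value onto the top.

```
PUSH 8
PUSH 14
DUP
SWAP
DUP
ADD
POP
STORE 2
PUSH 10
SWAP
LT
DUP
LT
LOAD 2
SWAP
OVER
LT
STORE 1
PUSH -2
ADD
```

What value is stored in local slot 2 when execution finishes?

14

PUSH 8  -> [8]
PUSH 14 -> [8, 14]
DUP     -> [8, 14, 14]
SWAP    -> [8, 14, 14]
DUP     -> [8, 14, 14, 14]
ADD     -> [8, 14, 28]
POP     -> [8, 14]
STORE 2 -> [8]
PUSH 10 -> [8, 10]
SWAP    -> [10, 8]
LT      -> [0]
DUP     -> [0, 0]
LT      -> [0]
LOAD 2  -> [0, 14]
SWAP    -> [14, 0]
OVER    -> [14, 0, 14]
LT      -> [14, 1]
STORE 1 -> [14]
PUSH -2 -> [14, -2]
ADD     -> [12]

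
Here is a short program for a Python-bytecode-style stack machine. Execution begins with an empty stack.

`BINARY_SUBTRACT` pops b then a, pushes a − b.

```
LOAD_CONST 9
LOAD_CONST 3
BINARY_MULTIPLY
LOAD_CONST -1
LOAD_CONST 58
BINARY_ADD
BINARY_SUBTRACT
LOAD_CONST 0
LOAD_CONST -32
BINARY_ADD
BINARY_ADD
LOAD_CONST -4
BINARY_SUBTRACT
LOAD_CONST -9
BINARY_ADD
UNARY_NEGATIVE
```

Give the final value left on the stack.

67

LOAD_CONST 9    -> [9]
LOAD_CONST 3    -> [9, 3]
BINARY_MULTIPLY -> [27]
LOAD_CONST -1   -> [27, -1]
LOAD_CONST 58   -> [27, -1, 58]
BINARY_ADD      -> [27, 57]
BINARY_SUBTRACT -> [-30]
LOAD_CONST 0    -> [-30, 0]
LOAD_CONST -32  -> [-30, 0, -32]
BINARY_ADD      -> [-30, -32]
BINARY_ADD      -> [-62]
LOAD_CONST -4   -> [-62, -4]
BINARY_SUBTRACT -> [-58]
LOAD_CONST -9   -> [-58, -9]
BINARY_ADD      -> [-67]
UNARY_NEGATIVE  -> [67]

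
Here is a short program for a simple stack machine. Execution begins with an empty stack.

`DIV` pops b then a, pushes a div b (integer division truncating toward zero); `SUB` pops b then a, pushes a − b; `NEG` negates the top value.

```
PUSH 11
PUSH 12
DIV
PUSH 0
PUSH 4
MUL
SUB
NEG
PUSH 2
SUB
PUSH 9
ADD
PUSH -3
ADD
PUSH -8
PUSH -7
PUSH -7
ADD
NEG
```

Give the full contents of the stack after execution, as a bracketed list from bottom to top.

PUSH 11 -> [11]
PUSH 12 -> [11, 12]
DIV     -> [0]
PUSH 0  -> [0, 0]
PUSH 4  -> [0, 0, 4]
MUL     -> [0, 0]
SUB     -> [0]
NEG     -> [0]
PUSH 2  -> [0, 2]
SUB     -> [-2]
PUSH 9  -> [-2, 9]
ADD     -> [7]
PUSH -3 -> [7, -3]
ADD     -> [4]
PUSH -8 -> [4, -8]
PUSH -7 -> [4, -8, -7]
PUSH -7 -> [4, -8, -7, -7]
ADD     -> [4, -8, -14]
NEG     -> [4, -8, 14]

[4, -8, 14]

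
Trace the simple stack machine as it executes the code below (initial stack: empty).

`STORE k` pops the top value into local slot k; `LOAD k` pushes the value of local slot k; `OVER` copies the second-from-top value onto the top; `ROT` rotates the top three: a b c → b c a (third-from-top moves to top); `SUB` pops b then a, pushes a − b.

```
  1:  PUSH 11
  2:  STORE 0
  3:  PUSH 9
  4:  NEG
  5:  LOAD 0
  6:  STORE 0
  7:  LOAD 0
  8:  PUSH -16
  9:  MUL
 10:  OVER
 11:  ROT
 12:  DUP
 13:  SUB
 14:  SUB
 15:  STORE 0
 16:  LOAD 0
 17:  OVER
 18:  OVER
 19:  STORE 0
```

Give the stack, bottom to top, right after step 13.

PUSH 11  : [11]
STORE 0  : []
PUSH 9   : [9]
NEG      : [-9]
LOAD 0   : [-9, 11]
STORE 0  : [-9]
LOAD 0   : [-9, 11]
PUSH -16 : [-9, 11, -16]
MUL      : [-9, -176]
OVER     : [-9, -176, -9]
ROT      : [-176, -9, -9]
DUP      : [-176, -9, -9, -9]
SUB      : [-176, -9, 0]

[-176, -9, 0]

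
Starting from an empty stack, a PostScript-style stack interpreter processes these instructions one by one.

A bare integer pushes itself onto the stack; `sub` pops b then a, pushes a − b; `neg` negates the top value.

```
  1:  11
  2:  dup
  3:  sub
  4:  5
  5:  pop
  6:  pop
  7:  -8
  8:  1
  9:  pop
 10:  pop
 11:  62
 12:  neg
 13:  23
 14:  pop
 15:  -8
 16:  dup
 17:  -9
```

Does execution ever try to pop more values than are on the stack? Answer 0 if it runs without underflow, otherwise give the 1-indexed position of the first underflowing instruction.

11  → [11]
dup → [11, 11]
sub → [0]
5   → [0, 5]
pop → [0]
pop → []
-8  → [-8]
1   → [-8, 1]
pop → [-8]
pop → []
62  → [62]
neg → [-62]
23  → [-62, 23]
pop → [-62]
-8  → [-62, -8]
dup → [-62, -8, -8]
-9  → [-62, -8, -8, -9]

0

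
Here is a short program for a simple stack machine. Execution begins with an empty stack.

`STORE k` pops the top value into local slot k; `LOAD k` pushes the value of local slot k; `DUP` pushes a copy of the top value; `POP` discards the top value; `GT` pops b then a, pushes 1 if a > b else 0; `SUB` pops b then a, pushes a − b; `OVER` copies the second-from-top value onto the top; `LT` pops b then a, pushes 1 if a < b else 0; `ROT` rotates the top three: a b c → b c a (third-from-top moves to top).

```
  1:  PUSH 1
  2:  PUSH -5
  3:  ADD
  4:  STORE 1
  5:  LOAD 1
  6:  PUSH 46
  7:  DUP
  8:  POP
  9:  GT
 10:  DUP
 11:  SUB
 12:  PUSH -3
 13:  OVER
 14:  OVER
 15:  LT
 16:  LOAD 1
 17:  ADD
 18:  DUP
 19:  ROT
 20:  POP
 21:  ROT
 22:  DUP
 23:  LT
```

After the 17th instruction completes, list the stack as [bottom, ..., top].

[0, -3, -4]

PUSH 1   1
PUSH -5  1 -5
ADD      -4
STORE 1  (empty)
LOAD 1   -4
PUSH 46  -4 46
DUP      -4 46 46
POP      -4 46
GT       0
DUP      0 0
SUB      0
PUSH -3  0 -3
OVER     0 -3 0
OVER     0 -3 0 -3
LT       0 -3 0
LOAD 1   0 -3 0 -4
ADD      0 -3 -4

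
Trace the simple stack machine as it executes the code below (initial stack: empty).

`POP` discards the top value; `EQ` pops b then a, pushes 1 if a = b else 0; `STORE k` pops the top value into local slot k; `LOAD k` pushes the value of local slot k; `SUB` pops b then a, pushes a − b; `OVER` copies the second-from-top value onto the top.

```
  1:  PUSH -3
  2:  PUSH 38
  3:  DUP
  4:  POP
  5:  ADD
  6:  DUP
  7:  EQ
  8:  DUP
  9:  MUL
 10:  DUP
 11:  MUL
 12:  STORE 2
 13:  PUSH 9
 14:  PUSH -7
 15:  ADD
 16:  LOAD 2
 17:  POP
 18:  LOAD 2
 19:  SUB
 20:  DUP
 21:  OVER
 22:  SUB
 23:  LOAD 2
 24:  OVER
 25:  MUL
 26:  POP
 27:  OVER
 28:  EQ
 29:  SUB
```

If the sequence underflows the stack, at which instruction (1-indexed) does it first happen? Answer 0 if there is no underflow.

0

PUSH -3 → -3
PUSH 38 → -3 38
DUP     → -3 38 38
POP     → -3 38
ADD     → 35
DUP     → 35 35
EQ      → 1
DUP     → 1 1
MUL     → 1
DUP     → 1 1
MUL     → 1
STORE 2 → (empty)
PUSH 9  → 9
PUSH -7 → 9 -7
ADD     → 2
LOAD 2  → 2 1
POP     → 2
LOAD 2  → 2 1
SUB     → 1
DUP     → 1 1
OVER    → 1 1 1
SUB     → 1 0
LOAD 2  → 1 0 1
OVER    → 1 0 1 0
MUL     → 1 0 0
POP     → 1 0
OVER    → 1 0 1
EQ      → 1 0
SUB     → 1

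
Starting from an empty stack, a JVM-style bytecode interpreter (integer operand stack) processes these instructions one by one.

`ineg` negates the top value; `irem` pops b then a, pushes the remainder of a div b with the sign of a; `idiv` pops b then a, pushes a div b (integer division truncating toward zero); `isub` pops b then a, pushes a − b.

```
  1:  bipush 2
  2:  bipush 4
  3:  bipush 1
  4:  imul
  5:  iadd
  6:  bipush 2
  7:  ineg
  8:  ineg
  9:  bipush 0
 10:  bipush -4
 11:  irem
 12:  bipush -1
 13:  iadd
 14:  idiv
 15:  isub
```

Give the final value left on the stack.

bipush 2  -> [2]
bipush 4  -> [2, 4]
bipush 1  -> [2, 4, 1]
imul      -> [2, 4]
iadd      -> [6]
bipush 2  -> [6, 2]
ineg      -> [6, -2]
ineg      -> [6, 2]
bipush 0  -> [6, 2, 0]
bipush -4 -> [6, 2, 0, -4]
irem      -> [6, 2, 0]
bipush -1 -> [6, 2, 0, -1]
iadd      -> [6, 2, -1]
idiv      -> [6, -2]
isub      -> [8]

8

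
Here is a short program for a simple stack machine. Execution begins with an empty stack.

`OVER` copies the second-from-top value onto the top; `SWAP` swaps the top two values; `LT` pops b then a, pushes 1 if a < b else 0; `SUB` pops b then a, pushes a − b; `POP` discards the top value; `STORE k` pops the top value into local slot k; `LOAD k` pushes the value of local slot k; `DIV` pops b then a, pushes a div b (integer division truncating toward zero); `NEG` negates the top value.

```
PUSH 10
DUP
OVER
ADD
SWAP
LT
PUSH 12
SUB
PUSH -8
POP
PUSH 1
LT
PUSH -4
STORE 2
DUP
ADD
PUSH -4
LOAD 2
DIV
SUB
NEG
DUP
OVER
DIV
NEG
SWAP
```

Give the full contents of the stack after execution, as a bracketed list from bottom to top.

[-1, -1]

PUSH 10 -> 10
DUP     -> 10 10
OVER    -> 10 10 10
ADD     -> 10 20
SWAP    -> 20 10
LT      -> 0
PUSH 12 -> 0 12
SUB     -> -12
PUSH -8 -> -12 -8
POP     -> -12
PUSH 1  -> -12 1
LT      -> 1
PUSH -4 -> 1 -4
STORE 2 -> 1
DUP     -> 1 1
ADD     -> 2
PUSH -4 -> 2 -4
LOAD 2  -> 2 -4 -4
DIV     -> 2 1
SUB     -> 1
NEG     -> -1
DUP     -> -1 -1
OVER    -> -1 -1 -1
DIV     -> -1 1
NEG     -> -1 -1
SWAP    -> -1 -1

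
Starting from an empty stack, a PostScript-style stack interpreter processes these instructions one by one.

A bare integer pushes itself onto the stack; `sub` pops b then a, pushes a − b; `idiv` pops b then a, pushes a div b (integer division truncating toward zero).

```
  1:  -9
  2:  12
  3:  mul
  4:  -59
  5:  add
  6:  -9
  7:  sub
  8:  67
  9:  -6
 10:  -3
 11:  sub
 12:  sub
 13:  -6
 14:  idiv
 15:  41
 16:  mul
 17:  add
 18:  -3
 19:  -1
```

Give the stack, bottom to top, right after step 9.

-9   -9
12   -9 12
mul  -108
-59  -108 -59
add  -167
-9   -167 -9
sub  -158
67   -158 67
-6   -158 67 -6

[-158, 67, -6]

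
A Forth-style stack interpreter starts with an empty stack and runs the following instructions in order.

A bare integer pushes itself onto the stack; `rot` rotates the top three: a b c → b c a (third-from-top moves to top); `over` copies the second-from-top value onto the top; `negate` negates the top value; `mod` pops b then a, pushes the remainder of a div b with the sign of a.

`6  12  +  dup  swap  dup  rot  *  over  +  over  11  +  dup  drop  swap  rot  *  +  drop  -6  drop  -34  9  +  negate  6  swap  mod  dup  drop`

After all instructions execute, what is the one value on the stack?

6

6       [6]
12      [6, 12]
+       [18]
dup     [18, 18]
swap    [18, 18]
dup     [18, 18, 18]
rot     [18, 18, 18]
*       [18, 324]
over    [18, 324, 18]
+       [18, 342]
over    [18, 342, 18]
11      [18, 342, 18, 11]
+       [18, 342, 29]
dup     [18, 342, 29, 29]
drop    [18, 342, 29]
swap    [18, 29, 342]
rot     [29, 342, 18]
*       [29, 6156]
+       [6185]
drop    []
-6      [-6]
drop    []
-34     [-34]
9       [-34, 9]
+       [-25]
negate  [25]
6       [25, 6]
swap    [6, 25]
mod     [6]
dup     [6, 6]
drop    [6]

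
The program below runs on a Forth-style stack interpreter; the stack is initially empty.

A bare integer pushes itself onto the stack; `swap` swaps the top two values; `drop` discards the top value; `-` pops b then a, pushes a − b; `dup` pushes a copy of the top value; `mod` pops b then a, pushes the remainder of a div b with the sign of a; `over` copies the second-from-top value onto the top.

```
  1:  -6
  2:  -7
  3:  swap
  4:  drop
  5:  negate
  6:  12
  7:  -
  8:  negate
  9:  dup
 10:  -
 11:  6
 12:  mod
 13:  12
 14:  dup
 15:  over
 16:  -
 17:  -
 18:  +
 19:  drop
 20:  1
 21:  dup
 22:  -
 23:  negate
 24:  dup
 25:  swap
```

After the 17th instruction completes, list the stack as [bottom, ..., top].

-6      -6
-7      -6 -7
swap    -7 -6
drop    -7
negate  7
12      7 12
-       -5
negate  5
dup     5 5
-       0
6       0 6
mod     0
12      0 12
dup     0 12 12
over    0 12 12 12
-       0 12 0
-       0 12

[0, 12]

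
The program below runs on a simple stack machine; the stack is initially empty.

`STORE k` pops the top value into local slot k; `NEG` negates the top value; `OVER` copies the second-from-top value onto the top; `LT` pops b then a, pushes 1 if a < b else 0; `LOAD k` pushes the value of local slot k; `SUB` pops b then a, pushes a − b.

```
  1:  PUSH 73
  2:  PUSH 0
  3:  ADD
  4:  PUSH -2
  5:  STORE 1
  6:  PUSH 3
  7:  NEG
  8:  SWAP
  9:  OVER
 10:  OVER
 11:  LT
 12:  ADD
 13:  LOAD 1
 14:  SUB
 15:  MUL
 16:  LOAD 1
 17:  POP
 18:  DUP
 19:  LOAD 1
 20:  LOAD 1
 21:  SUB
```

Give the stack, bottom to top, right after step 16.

[-228, -2]

PUSH 73 -> 73
PUSH 0  -> 73 0
ADD     -> 73
PUSH -2 -> 73 -2
STORE 1 -> 73
PUSH 3  -> 73 3
NEG     -> 73 -3
SWAP    -> -3 73
OVER    -> -3 73 -3
OVER    -> -3 73 -3 73
LT      -> -3 73 1
ADD     -> -3 74
LOAD 1  -> -3 74 -2
SUB     -> -3 76
MUL     -> -228
LOAD 1  -> -228 -2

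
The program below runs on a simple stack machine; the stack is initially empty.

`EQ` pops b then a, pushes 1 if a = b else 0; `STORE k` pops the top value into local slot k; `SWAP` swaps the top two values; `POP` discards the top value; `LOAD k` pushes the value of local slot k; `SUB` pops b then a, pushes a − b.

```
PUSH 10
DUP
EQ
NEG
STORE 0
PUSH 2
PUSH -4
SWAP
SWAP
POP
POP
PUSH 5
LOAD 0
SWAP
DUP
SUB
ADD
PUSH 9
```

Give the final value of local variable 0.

PUSH 10 → 10
DUP     → 10 10
EQ      → 1
NEG     → -1
STORE 0 → (empty)
PUSH 2  → 2
PUSH -4 → 2 -4
SWAP    → -4 2
SWAP    → 2 -4
POP     → 2
POP     → (empty)
PUSH 5  → 5
LOAD 0  → 5 -1
SWAP    → -1 5
DUP     → -1 5 5
SUB     → -1 0
ADD     → -1
PUSH 9  → -1 9

-1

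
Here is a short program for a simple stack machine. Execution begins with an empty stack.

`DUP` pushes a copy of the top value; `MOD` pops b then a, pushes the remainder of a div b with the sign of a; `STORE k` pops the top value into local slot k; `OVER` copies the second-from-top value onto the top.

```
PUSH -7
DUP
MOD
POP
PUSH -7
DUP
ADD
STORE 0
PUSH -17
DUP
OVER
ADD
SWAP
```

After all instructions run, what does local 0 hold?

PUSH -7   -7
DUP       -7 -7
MOD       0
POP       (empty)
PUSH -7   -7
DUP       -7 -7
ADD       -14
STORE 0   (empty)
PUSH -17  -17
DUP       -17 -17
OVER      -17 -17 -17
ADD       -17 -34
SWAP      -34 -17

-14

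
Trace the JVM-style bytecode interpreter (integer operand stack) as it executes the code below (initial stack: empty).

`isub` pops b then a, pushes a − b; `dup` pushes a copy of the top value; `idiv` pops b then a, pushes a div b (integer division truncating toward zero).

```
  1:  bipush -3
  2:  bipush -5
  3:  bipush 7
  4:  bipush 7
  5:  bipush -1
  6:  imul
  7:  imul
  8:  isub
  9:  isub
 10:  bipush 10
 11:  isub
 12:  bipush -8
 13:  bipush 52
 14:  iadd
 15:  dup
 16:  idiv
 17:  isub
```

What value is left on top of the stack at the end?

bipush -3 : -3
bipush -5 : -3 -5
bipush 7  : -3 -5 7
bipush 7  : -3 -5 7 7
bipush -1 : -3 -5 7 7 -1
imul      : -3 -5 7 -7
imul      : -3 -5 -49
isub      : -3 44
isub      : -47
bipush 10 : -47 10
isub      : -57
bipush -8 : -57 -8
bipush 52 : -57 -8 52
iadd      : -57 44
dup       : -57 44 44
idiv      : -57 1
isub      : -58

-58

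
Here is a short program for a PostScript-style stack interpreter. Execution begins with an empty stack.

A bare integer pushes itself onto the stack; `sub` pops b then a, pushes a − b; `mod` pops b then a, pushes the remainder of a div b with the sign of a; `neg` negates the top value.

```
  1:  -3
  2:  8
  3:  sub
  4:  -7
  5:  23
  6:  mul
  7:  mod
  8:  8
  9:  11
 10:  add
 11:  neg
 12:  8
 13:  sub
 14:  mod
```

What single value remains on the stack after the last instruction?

-11

-3  : [-3]
8   : [-3, 8]
sub : [-11]
-7  : [-11, -7]
23  : [-11, -7, 23]
mul : [-11, -161]
mod : [-11]
8   : [-11, 8]
11  : [-11, 8, 11]
add : [-11, 19]
neg : [-11, -19]
8   : [-11, -19, 8]
sub : [-11, -27]
mod : [-11]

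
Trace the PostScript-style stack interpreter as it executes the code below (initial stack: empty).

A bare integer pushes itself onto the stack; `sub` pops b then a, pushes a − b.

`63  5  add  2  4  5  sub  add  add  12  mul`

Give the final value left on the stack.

63  : 63
5   : 63 5
add : 68
2   : 68 2
4   : 68 2 4
5   : 68 2 4 5
sub : 68 2 -1
add : 68 1
add : 69
12  : 69 12
mul : 828

828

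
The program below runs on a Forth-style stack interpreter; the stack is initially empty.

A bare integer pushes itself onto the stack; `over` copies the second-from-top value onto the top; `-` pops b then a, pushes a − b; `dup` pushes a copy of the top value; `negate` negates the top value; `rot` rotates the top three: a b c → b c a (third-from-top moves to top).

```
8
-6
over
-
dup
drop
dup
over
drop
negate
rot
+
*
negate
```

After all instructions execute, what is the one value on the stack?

308

8      -> [8]
-6     -> [8, -6]
over   -> [8, -6, 8]
-      -> [8, -14]
dup    -> [8, -14, -14]
drop   -> [8, -14]
dup    -> [8, -14, -14]
over   -> [8, -14, -14, -14]
drop   -> [8, -14, -14]
negate -> [8, -14, 14]
rot    -> [-14, 14, 8]
+      -> [-14, 22]
*      -> [-308]
negate -> [308]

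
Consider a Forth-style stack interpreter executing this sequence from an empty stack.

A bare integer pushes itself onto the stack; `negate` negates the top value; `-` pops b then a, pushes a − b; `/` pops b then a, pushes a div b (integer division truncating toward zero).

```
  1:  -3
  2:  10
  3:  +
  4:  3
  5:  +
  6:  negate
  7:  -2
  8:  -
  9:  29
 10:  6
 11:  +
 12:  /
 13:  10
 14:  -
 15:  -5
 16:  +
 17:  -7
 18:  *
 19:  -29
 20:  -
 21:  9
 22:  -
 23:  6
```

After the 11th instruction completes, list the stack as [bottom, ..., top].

-3     -> -3
10     -> -3 10
+      -> 7
3      -> 7 3
+      -> 10
negate -> -10
-2     -> -10 -2
-      -> -8
29     -> -8 29
6      -> -8 29 6
+      -> -8 35

[-8, 35]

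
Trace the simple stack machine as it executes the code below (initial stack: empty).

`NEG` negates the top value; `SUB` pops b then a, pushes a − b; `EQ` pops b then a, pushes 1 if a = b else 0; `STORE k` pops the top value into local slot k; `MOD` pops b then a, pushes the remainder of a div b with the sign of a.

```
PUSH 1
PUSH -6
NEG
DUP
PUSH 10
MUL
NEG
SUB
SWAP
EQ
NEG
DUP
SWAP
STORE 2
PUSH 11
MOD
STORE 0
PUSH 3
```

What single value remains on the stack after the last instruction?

PUSH 1  -> 1
PUSH -6 -> 1 -6
NEG     -> 1 6
DUP     -> 1 6 6
PUSH 10 -> 1 6 6 10
MUL     -> 1 6 60
NEG     -> 1 6 -60
SUB     -> 1 66
SWAP    -> 66 1
EQ      -> 0
NEG     -> 0
DUP     -> 0 0
SWAP    -> 0 0
STORE 2 -> 0
PUSH 11 -> 0 11
MOD     -> 0
STORE 0 -> (empty)
PUSH 3  -> 3

3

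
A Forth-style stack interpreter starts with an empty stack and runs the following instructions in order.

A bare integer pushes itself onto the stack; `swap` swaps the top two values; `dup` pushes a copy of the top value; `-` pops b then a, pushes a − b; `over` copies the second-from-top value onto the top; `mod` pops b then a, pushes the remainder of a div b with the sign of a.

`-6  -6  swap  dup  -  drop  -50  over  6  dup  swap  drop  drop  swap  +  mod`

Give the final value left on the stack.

-6    -6
-6    -6 -6
swap  -6 -6
dup   -6 -6 -6
-     -6 0
drop  -6
-50   -6 -50
over  -6 -50 -6
6     -6 -50 -6 6
dup   -6 -50 -6 6 6
swap  -6 -50 -6 6 6
drop  -6 -50 -6 6
drop  -6 -50 -6
swap  -6 -6 -50
+     -6 -56
mod   -6

-6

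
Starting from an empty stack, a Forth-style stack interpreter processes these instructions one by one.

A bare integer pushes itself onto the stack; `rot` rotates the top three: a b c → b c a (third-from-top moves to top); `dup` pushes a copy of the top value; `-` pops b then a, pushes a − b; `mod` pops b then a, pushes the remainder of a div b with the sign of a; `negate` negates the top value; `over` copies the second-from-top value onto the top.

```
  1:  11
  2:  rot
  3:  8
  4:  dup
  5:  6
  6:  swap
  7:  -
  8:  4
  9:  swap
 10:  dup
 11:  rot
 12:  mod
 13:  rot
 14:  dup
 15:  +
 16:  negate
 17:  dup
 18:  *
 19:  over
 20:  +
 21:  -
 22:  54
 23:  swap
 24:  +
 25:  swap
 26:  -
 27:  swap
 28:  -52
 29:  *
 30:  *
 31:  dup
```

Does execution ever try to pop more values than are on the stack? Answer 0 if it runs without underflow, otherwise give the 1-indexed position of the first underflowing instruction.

11 → 11
rot  — needs 3 operands, stack has 1 → underflow

2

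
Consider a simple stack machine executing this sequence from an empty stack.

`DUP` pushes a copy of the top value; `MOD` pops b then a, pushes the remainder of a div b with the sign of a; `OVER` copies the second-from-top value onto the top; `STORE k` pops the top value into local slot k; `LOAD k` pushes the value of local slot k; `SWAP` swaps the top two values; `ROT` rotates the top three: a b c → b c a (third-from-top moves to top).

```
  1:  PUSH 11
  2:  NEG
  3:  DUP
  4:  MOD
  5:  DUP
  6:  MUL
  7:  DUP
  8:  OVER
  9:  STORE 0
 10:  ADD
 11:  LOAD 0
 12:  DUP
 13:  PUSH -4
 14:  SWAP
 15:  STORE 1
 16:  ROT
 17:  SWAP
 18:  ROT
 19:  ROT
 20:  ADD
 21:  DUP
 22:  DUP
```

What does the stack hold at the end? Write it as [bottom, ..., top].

[-4, 0, 0, 0]

PUSH 11 → [11]
NEG     → [-11]
DUP     → [-11, -11]
MOD     → [0]
DUP     → [0, 0]
MUL     → [0]
DUP     → [0, 0]
OVER    → [0, 0, 0]
STORE 0 → [0, 0]
ADD     → [0]
LOAD 0  → [0, 0]
DUP     → [0, 0, 0]
PUSH -4 → [0, 0, 0, -4]
SWAP    → [0, 0, -4, 0]
STORE 1 → [0, 0, -4]
ROT     → [0, -4, 0]
SWAP    → [0, 0, -4]
ROT     → [0, -4, 0]
ROT     → [-4, 0, 0]
ADD     → [-4, 0]
DUP     → [-4, 0, 0]
DUP     → [-4, 0, 0, 0]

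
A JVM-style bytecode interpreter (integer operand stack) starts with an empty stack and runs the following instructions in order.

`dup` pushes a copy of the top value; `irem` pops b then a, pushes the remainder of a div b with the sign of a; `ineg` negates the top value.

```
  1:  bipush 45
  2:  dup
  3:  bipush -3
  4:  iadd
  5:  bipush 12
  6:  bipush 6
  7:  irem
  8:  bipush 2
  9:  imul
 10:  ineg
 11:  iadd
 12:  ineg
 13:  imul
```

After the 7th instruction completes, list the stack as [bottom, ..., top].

[45, 42, 0]

bipush 45 : 45
dup       : 45 45
bipush -3 : 45 45 -3
iadd      : 45 42
bipush 12 : 45 42 12
bipush 6  : 45 42 12 6
irem      : 45 42 0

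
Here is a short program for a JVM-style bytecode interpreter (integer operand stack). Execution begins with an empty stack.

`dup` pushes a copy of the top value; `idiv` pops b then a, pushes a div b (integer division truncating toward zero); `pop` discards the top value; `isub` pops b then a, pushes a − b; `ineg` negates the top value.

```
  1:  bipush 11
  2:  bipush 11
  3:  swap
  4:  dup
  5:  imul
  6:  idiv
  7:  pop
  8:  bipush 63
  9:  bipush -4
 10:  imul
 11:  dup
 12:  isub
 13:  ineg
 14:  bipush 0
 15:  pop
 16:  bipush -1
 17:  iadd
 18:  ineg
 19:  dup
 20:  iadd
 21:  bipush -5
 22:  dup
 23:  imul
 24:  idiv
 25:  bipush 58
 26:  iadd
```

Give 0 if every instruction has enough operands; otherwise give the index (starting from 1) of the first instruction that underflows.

0

bipush 11 → [11]
bipush 11 → [11, 11]
swap      → [11, 11]
dup       → [11, 11, 11]
imul      → [11, 121]
idiv      → [0]
pop       → []
bipush 63 → [63]
bipush -4 → [63, -4]
imul      → [-252]
dup       → [-252, -252]
isub      → [0]
ineg      → [0]
bipush 0  → [0, 0]
pop       → [0]
bipush -1 → [0, -1]
iadd      → [-1]
ineg      → [1]
dup       → [1, 1]
iadd      → [2]
bipush -5 → [2, -5]
dup       → [2, -5, -5]
imul      → [2, 25]
idiv      → [0]
bipush 58 → [0, 58]
iadd      → [58]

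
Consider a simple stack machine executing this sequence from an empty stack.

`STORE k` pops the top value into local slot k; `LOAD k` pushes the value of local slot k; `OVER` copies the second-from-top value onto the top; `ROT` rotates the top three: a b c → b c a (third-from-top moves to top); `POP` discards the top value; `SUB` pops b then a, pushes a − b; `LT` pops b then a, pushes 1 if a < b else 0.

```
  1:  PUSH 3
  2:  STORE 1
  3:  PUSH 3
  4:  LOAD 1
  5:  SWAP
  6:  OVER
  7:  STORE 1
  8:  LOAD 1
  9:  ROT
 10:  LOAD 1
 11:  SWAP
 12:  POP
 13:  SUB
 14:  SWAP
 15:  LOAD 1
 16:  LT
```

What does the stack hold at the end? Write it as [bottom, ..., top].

PUSH 3   [3]
STORE 1  []
PUSH 3   [3]
LOAD 1   [3, 3]
SWAP     [3, 3]
OVER     [3, 3, 3]
STORE 1  [3, 3]
LOAD 1   [3, 3, 3]
ROT      [3, 3, 3]
LOAD 1   [3, 3, 3, 3]
SWAP     [3, 3, 3, 3]
POP      [3, 3, 3]
SUB      [3, 0]
SWAP     [0, 3]
LOAD 1   [0, 3, 3]
LT       [0, 0]

[0, 0]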